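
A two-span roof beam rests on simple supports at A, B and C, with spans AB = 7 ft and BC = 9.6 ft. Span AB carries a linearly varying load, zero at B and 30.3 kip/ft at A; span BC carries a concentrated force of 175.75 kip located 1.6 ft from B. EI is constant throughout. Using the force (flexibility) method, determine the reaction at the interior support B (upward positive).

Release continuity at B by inserting a hinge; the redundant is the internal moment M_B. The primary structure is two simply-supported spans AB and BC.
Discontinuity in slope at B on the released structure — sum the simple-span end rotations:
  span AB: triangular load, peak 30.3: 7w₀L³/(360EI) = 202.1/EI
  span BC: point load 175.75 at a = 1.6: Pab(L + b)/(6LEI) = 687.4/EI
  relative rotation θ_0 = (202.1 + 687.4)/EI = 889.5/EI
A unit hogging moment at B produces rotation L₁/(3EI) + L₂/(3EI) = 5.533/EI.
Slope continuity at B: θ_0 = M_B·5.533/EI, so M_B = 889.5/5.533 = 160.7 kip·ft (hogging).
Span AB, ΣM about A with M_B applied at B: R_B^{AB}·7 = 247.4 + 160.7, so R_B^{AB} = 58.31 kip and R_A = 106 − 58.31 = 47.74 kip.
Span BC, ΣM about C: R_B^{BC}·9.6 = 1406 + 160.7, so R_B^{BC} = 163.2 kip and R_C = 175.8 − 163.2 = 12.55 kip.
R_B = 58.31 + 163.2 = 221.5 kip.

R_B = 221.5 kip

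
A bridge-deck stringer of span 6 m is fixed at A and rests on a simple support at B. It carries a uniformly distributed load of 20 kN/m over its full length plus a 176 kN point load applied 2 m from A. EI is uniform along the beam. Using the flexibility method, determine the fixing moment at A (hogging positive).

M_A = 285.6 kN·m

Choose R_B as the redundant. The primary structure is the cantilever fixed at A.
Primary-structure tip deflection at B by superposition:
  UDL 20: wL⁴/(8EI) = 3240/EI
  point load 176 at a = 2: Pa²(3L − a)/(6EI) = 1877/EI
  δ_0 = 5117/EI
Flexibility coefficient — unit upward force at B: δ_{BB} = L³/(3EI) = 72/EI.
Compatibility at B: δ_0 − R_B·δ_{BB} = 0, so R_B = 5117/72 = 71.07 kN.
Moment equilibrium about A: M_A = Σ(load moments about A) − R_B·L = 712 − 71.07×6 = 285.6 kN·m.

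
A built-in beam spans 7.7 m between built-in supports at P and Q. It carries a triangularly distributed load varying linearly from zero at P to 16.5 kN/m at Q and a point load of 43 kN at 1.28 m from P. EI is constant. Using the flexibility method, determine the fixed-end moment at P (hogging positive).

Take the two fixed-end moments M_P, M_Q as redundants; the released structure is the simple span PQ.
On the primary (simply-supported) span, the end slopes from the loading are:
  at P: triangular load, peak 16.5: 7w₀L³/(360EI) = 146.5/EI
  at Q: triangular load, peak 16.5: w₀L³/(45EI) = 167.4/EI
  at P: point load 43 at a = 1.28: Pab(L + b)/(6LEI) = 108/EI
  at Q: point load 43 at a = 1.28: Pab(L + a)/(6LEI) = 68.68/EI
  θ_P0 = 254.5/EI,  θ_Q0 = 236.1/EI
Flexibility coefficients: a unit moment at one end gives L/(3EI) there and L/(6EI) at the far end, so f₁₁ = f₂₂ = 2.567/EI and f₁₂ = f₂₁ = 1.283/EI.
Compatibility — zero rotation at each built-in end:
  2.567 M_P + 1.283 M_Q = 254.5
  1.283 M_P + 2.567 M_Q = 236.1
Solving the pair gives M_P = 70.87 kN·m and M_Q = 56.54 kN·m (hogging).

M_P = 70.87 kN·m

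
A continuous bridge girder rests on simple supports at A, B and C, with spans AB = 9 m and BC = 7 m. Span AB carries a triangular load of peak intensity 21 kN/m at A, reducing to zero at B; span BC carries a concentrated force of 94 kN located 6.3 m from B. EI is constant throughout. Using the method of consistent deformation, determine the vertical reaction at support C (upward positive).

R_C = 74.59 kN

Release continuity at B by inserting a hinge; the redundant is the internal moment M_B. The primary structure is two simply-supported spans AB and BC.
Discontinuity in slope at B on the released structure — sum the simple-span end rotations:
  span AB: triangular load, peak 21: 7w₀L³/(360EI) = 297.7/EI
  span BC: point load 94 at a = 6.3: Pab(L + b)/(6LEI) = 76/EI
  relative rotation θ_0 = (297.7 + 76)/EI = 373.7/EI
A unit hogging moment at B produces rotation L₁/(3EI) + L₂/(3EI) = 5.333/EI.
Slope continuity at B: θ_0 = M_B·5.333/EI, so M_B = 373.7/5.333 = 70.06 kN·m (hogging).
Span BC, ΣM about C: R_B^{BC}·7 = 65.8 + 70.06, so R_B^{BC} = 19.41 kN and R_C = 94 − 19.41 = 74.59 kN.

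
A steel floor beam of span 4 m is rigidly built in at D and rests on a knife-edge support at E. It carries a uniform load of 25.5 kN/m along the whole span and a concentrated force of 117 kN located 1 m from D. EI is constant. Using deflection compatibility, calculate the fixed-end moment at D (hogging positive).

Release the roller at E. Primary structure: cantilever fixed at D.
Deflection at E on the released cantilever, summing each load's contribution:
  UDL 25.5: wL⁴/(8EI) = 816/EI
  point load 117 at a = 1: Pa²(3L − a)/(6EI) = 214.5/EI
  δ_0 = 1030/EI
Flexibility coefficient — unit upward force at E: δ_{EE} = L³/(3EI) = 21.33/EI.
The prop prevents deflection at E: R_E = δ_0/δ_{EE} = 1030/21.33 = 48.3 kN.
Moment equilibrium about D: M_D = Σ(load moments about D) − R_E·L = 321 − 48.3×4 = 127.8 kN·m.

M_D = 127.8 kN·m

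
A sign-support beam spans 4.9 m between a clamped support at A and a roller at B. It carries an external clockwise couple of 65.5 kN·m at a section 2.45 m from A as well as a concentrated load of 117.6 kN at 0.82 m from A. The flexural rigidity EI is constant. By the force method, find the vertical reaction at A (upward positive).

R_A = 97.9 kN

Take the reaction at B as the redundant and release it; the primary structure is a cantilever fixed at A.
Free-end deflection of the primary structure under the applied loading (downward +):
  clockwise couple 65.5 at a = 2.45: M₀a(2L − a)/(2EI) = 589.7/EI
  point load 117.6 at a = 0.82: Pa²(3L − a)/(6EI) = 182.9/EI
  δ_0 = 772.7/EI
Tip deflection under a unit load at B: L³/(3EI) = 39.22/EI.
Compatibility at B: δ_0 − R_B·δ_{BB} = 0, so R_B = 772.7/39.22 = 19.7 kN.
Vertical equilibrium: R_A = ΣP − R_B = 117.6 − 19.7 = 97.9 kN.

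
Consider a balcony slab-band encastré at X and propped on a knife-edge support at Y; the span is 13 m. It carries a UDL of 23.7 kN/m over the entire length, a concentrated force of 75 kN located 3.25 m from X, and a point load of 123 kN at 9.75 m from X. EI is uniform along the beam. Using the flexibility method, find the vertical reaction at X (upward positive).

Take the reaction at Y as the redundant and release it; the primary structure is a cantilever fixed at X.
Downward deflection at the released point Y due to the loads:
  UDL 23.7: wL⁴/(8EI) = 84612/EI
  point load 75 at a = 3.25: Pa²(3L − a)/(6EI) = 4720/EI
  point load 123 at a = 9.75: Pa²(3L − a)/(6EI) = 57002/EI
  δ_0 = 146334/EI
Tip deflection under a unit load at Y: L³/(3EI) = 732.3/EI.
Compatibility at Y: δ_0 − R_Y·δ_{YY} = 0, so R_Y = 146334/732.3 = 199.8 kN.
Vertical equilibrium: R_X = ΣP − R_Y = 506.1 − 199.8 = 306.3 kN.

R_X = 306.3 kN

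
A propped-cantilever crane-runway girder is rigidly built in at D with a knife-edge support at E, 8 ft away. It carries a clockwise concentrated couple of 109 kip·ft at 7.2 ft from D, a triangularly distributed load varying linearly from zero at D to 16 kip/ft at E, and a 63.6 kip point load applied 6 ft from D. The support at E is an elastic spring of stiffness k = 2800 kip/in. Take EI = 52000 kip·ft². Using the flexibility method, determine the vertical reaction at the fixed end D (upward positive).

R_D = 32.78 kip

Release the roller at E. Primary structure: cantilever fixed at D.
Deflection at E on the released cantilever, summing each load's contribution:
  clockwise couple 109 at a = 7.2: M₀a(2L − a)/(2EI) = 3453/EI
  triangular load, peak 16 at the free end: 11w₀L⁴/(120EI) = 6007/EI
  point load 63.6 at a = 6: Pa²(3L − a)/(6EI) = 6869/EI
  δ_0 = 16329/EI
Tip deflection under a unit load at E: L³/(3EI) = 170.7/EI.
With EI = 52000 kip·ft²: δ_0 = 0.31403 ft and δ_{EE} = 0.003282 ft/kip.
Compatibility — the spring shortens by R_E/k under the reaction it provides: δ_0 − R_E·δ_{EE} = R_E/k. With 1/k = 1/(2800×12) ft/kip = 0.00003 ft/kip, R_E = δ_0 / (δ_{EE} + 1/k) = 0.31403 / (0.003282 + 0.00003) = 94.82 kip.
Vertical equilibrium: R_D = ΣP − R_E = 127.6 − 94.82 = 32.78 kip.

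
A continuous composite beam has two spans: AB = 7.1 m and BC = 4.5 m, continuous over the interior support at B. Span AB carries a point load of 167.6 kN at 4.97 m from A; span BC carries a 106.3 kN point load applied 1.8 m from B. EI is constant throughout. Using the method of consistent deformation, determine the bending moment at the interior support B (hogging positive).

Take M_B as the redundant. Released structure: two simple spans AB and BC with a hinge at B.
Discontinuity in slope at B on the released structure — sum the simple-span end rotations:
  span AB: point load 167.6 at a = 4.97: Pab(L + a)/(6LEI) = 502.7/EI
  span BC: point load 106.3 at a = 1.8: Pab(L + b)/(6LEI) = 137.8/EI
  relative rotation θ_0 = (502.7 + 137.8)/EI = 640.5/EI
A unit hogging moment at B produces rotation L₁/(3EI) + L₂/(3EI) = 3.867/EI.
Slope continuity at B: θ_0 = M_B·3.867/EI, so M_B = 640.5/3.867 = 165.6 kN·m (hogging).

M_B = 165.6 kN·m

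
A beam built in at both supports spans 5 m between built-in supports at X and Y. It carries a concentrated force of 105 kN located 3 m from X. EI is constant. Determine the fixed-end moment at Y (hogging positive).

Release both end moments; the primary structure is a simply-supported span XY with redundants M_X and M_Y.
End rotations of the released simple span under the applied load (×1/EI):
  at X: point load 105 at a = 3: Pab(L + b)/(6LEI) = 147/EI
  at Y: point load 105 at a = 3: Pab(L + a)/(6LEI) = 168/EI
  θ_X0 = 147/EI,  θ_Y0 = 168/EI
Flexibility coefficients: a unit moment at one end gives L/(3EI) there and L/(6EI) at the far end, so f₁₁ = f₂₂ = 1.667/EI and f₁₂ = f₂₁ = 0.8333/EI.
Compatibility — zero rotation at each built-in end:
  1.667 M_X + 0.8333 M_Y = 147
  0.8333 M_X + 1.667 M_Y = 168
Solving the pair gives M_X = 50.4 kN·m and M_Y = 75.6 kN·m (hogging).

M_Y = 75.6 kN·m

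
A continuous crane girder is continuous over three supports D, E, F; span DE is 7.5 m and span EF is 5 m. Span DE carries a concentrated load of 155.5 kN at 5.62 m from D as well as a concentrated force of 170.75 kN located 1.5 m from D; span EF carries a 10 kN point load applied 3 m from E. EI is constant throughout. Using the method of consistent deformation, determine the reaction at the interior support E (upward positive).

Insert a hinge at E; M_E is the redundant, and each span becomes simply supported.
Discontinuity in slope at E on the released structure — sum the simple-span end rotations:
  span DE: point load 155.5 at a = 5.62: Pab(L + a)/(6LEI) = 479/EI
  span DE: point load 170.75 at a = 1.5: Pab(L + a)/(6LEI) = 307.4/EI
  span EF: point load 10 at a = 3: Pab(L + b)/(6LEI) = 14/EI
  relative rotation θ_0 = (786.4 + 14)/EI = 800.4/EI
A unit hogging moment at E produces rotation L₁/(3EI) + L₂/(3EI) = 4.167/EI.
Compatibility: M_E·(L₁+L₂)/(3EI) = θ_0, giving M_E = 192.1 kN·m (hogging).
Span DE, ΣM about D with M_E applied at E: R_E^{DE}·7.5 = 1130 + 192.1, so R_E^{DE} = 176.3 kN and R_D = 326.2 − 176.3 = 150 kN.
Span EF, ΣM about F: R_E^{EF}·5 = 20 + 192.1, so R_E^{EF} = 42.42 kN and R_F = 10 − 42.42 = -32.42 kN.
R_E = 176.3 + 42.42 = 218.7 kN.

R_E = 218.7 kN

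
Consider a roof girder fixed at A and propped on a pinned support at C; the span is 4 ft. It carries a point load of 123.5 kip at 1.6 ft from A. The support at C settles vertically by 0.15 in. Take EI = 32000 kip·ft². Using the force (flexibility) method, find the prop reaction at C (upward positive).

Remove the prop at C; the released (primary) structure is a cantilever built in at A.
Primary-structure tip deflection at C by superposition:
  point load 123.5 at a = 1.6: Pa²(3L − a)/(6EI) = 548/EI
Flexibility coefficient — unit upward force at C: δ_{CC} = L³/(3EI) = 21.33/EI.
With EI = 32000 kip·ft²: δ_0 = 0.017125 ft and δ_{CC} = 0.000667 ft/kip.
Compatibility — the beam at C must follow the support down by 0.0125 ft: δ_0 − R_C·δ_{CC} = 0.0125, so R_C = (0.017125 − 0.0125)/0.000667 = 6.938 kip.

R_C = 6.938 kip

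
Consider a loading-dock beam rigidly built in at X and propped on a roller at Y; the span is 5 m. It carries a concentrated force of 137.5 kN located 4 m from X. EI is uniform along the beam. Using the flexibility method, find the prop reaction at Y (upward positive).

Choose R_Y as the redundant. The primary structure is the cantilever fixed at X.
Free-end deflection of the primary structure under the applied loading (downward +):
  point load 137.5 at a = 4: Pa²(3L − a)/(6EI) = 4033/EI
Flexibility coefficient — unit upward force at Y: δ_{YY} = L³/(3EI) = 41.67/EI.
Compatibility at Y: δ_0 − R_Y·δ_{YY} = 0, so R_Y = 4033/41.67 = 96.8 kN.

R_Y = 96.8 kN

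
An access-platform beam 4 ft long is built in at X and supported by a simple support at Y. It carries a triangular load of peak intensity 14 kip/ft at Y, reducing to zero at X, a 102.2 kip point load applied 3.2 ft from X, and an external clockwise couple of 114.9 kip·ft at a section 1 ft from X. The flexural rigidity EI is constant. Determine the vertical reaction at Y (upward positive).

Release the roller at Y. Primary structure: cantilever fixed at X.
Deflection at Y on the released cantilever, summing each load's contribution:
  triangular load, peak 14 at the free end: 11w₀L⁴/(120EI) = 328.5/EI
  point load 102.2 at a = 3.2: Pa²(3L − a)/(6EI) = 1535/EI
  clockwise couple 114.9 at a = 1: M₀a(2L − a)/(2EI) = 402.1/EI
  δ_0 = 2266/EI
Flexibility coefficient — unit upward force at Y: δ_{YY} = L³/(3EI) = 21.33/EI.
The prop prevents deflection at Y: R_Y = δ_0/δ_{YY} = 2266/21.33 = 106.2 kip.

R_Y = 106.2 kip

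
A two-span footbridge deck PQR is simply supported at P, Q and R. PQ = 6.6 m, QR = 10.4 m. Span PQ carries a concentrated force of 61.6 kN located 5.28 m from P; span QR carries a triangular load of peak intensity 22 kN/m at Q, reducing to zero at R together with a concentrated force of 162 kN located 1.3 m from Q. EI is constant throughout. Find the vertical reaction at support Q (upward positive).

Release continuity at Q by inserting a hinge; the redundant is the internal moment M_Q. The primary structure is two simply-supported spans PQ and QR.
Discontinuity in slope at Q on the released structure — sum the simple-span end rotations:
  span PQ: point load 61.6 at a = 5.28: Pab(L + a)/(6LEI) = 128.8/EI
  span QR: triangular load, peak 22: w₀L³/(45EI) = 549.9/EI
  span QR: point load 162 at a = 1.3: Pab(L + b)/(6LEI) = 598.9/EI
  relative rotation θ_0 = (128.8 + 1149)/EI = 1278/EI
A unit hogging moment at Q produces rotation L₁/(3EI) + L₂/(3EI) = 5.667/EI.
Compatibility: M_Q·(L₁+L₂)/(3EI) = θ_0, giving M_Q = 225.5 kN·m (hogging).
Span PQ, ΣM about P with M_Q applied at Q: R_Q^{PQ}·6.6 = 325.2 + 225.5, so R_Q^{PQ} = 83.44 kN and R_P = 61.6 − 83.44 = -21.84 kN.
Span QR, ΣM about R: R_Q^{QR}·10.4 = 2267 + 225.5, so R_Q^{QR} = 239.7 kN and R_R = 276.4 − 239.7 = 36.7 kN.
R_Q = 83.44 + 239.7 = 323.1 kN.

R_Q = 323.1 kN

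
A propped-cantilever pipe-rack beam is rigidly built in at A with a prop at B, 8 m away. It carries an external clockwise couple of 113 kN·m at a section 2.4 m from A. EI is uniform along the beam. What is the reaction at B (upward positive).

R_B = 10.81 kN

Release the roller at B. Primary structure: cantilever fixed at A.
Free-end deflection of the primary structure under the applied loading (downward +):
  clockwise couple 113 at a = 2.4: M₀a(2L − a)/(2EI) = 1844/EI
Flexibility coefficient — unit upward force at B: δ_{BB} = L³/(3EI) = 170.7/EI.
The prop prevents deflection at B: R_B = δ_0/δ_{BB} = 1844/170.7 = 10.81 kN.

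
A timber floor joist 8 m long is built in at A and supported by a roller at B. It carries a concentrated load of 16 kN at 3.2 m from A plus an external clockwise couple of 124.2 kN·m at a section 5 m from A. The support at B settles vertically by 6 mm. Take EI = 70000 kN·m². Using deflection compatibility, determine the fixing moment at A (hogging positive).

M_A = 8.362 kN·m

Take the reaction at B as the redundant and release it; the primary structure is a cantilever fixed at A.
Deflection at B on the released cantilever, summing each load's contribution:
  point load 16 at a = 3.2: Pa²(3L − a)/(6EI) = 568/EI
  clockwise couple 124.2 at a = 5: M₀a(2L − a)/(2EI) = 3416/EI
  δ_0 = 3983/EI
Flexibility coefficient — unit upward force at B: δ_{BB} = L³/(3EI) = 170.7/EI.
With EI = 70000 kN·m²: δ_0 = 0.056907 m and δ_{BB} = 0.002438 m/kN.
Compatibility — the beam at B must follow the support down by 0.006 m: δ_0 − R_B·δ_{BB} = 0.006, so R_B = (0.056907 − 0.006)/0.002438 = 20.88 kN.
Moment equilibrium about A: M_A = Σ(load moments about A) − R_B·L = 175.4 − 20.88×8 = 8.362 kN·m.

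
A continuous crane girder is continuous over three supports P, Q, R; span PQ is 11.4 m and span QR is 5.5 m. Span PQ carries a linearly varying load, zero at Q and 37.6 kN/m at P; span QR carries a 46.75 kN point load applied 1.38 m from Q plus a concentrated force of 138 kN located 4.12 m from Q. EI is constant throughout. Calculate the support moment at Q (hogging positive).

Take M_Q as the redundant. Released structure: two simple spans PQ and QR with a hinge at Q.
Rotations at Q on the released spans (each span's end-slope, ×1/EI):
  span PQ: triangular load, peak 37.6: 7w₀L³/(360EI) = 1083/EI
  span QR: point load 46.75 at a = 1.38: Pab(L + b)/(6LEI) = 77.49/EI
  span QR: point load 138 at a = 4.12: Pab(L + b)/(6LEI) = 163.6/EI
  relative rotation θ_0 = (1083 + 241.1)/EI = 1324/EI
A unit hogging moment at Q produces rotation L₁/(3EI) + L₂/(3EI) = 5.633/EI.
Slope continuity at Q: θ_0 = M_Q·5.633/EI, so M_Q = 1324/5.633 = 235.1 kN·m (hogging).

M_Q = 235.1 kN·m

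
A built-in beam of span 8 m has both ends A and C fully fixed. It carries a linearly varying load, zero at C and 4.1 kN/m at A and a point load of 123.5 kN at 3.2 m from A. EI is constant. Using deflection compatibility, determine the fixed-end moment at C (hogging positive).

Take the two fixed-end moments M_A, M_C as redundants; the released structure is the simple span AC.
Simple-span end rotations at A and C under the given loads:
  at A: triangular load, peak 4.1: w₀L³/(45EI) = 46.65/EI
  at C: triangular load, peak 4.1: 7w₀L³/(360EI) = 40.82/EI
  at A: point load 123.5 at a = 3.2: Pab(L + b)/(6LEI) = 505.9/EI
  at C: point load 123.5 at a = 3.2: Pab(L + a)/(6LEI) = 442.6/EI
  θ_A0 = 552.5/EI,  θ_C0 = 483.4/EI
Flexibility coefficients: a unit moment at one end gives L/(3EI) there and L/(6EI) at the far end, so f₁₁ = f₂₂ = 2.667/EI and f₁₂ = f₂₁ = 1.333/EI.
Compatibility — zero rotation at each built-in end:
  2.667 M_A + 1.333 M_C = 552.5
  1.333 M_A + 2.667 M_C = 483.4
Solving the pair gives M_A = 155.4 kN·m and M_C = 103.6 kN·m (hogging).

M_C = 103.6 kN·m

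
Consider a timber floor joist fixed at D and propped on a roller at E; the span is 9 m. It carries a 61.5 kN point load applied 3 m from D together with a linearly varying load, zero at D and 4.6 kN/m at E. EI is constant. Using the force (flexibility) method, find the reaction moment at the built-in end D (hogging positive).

Release the roller at E. Primary structure: cantilever fixed at D.
Deflection at E on the released cantilever, summing each load's contribution:
  point load 61.5 at a = 3: Pa²(3L − a)/(6EI) = 2214/EI
  triangular load, peak 4.6 at the free end: 11w₀L⁴/(120EI) = 2767/EI
  δ_0 = 4981/EI
Tip deflection under a unit load at E: L³/(3EI) = 243/EI.
The prop prevents deflection at E: R_E = δ_0/δ_{EE} = 4981/243 = 20.5 kN.
Moment equilibrium about D: M_D = Σ(load moments about D) − R_E·L = 308.7 − 20.5×9 = 124.2 kN·m.

M_D = 124.2 kN·m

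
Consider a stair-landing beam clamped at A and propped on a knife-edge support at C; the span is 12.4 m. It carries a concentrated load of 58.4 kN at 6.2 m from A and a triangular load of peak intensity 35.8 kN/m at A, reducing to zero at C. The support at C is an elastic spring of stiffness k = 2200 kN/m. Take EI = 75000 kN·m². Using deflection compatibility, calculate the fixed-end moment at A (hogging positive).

M_A = 542.3 kN·m

Choose R_C as the redundant. The primary structure is the cantilever fixed at A.
Downward deflection at the released point C due to the loads:
  point load 58.4 at a = 6.2: Pa²(3L − a)/(6EI) = 11599/EI
  triangular load, peak 35.8 at the fixed end: w₀L⁴/(30EI) = 28213/EI
  δ_0 = 39812/EI
Tip deflection under a unit load at C: L³/(3EI) = 635.5/EI.
With EI = 75000 kN·m²: δ_0 = 0.53082 m and δ_{CC} = 0.008474 m/kN.
Compatibility — the spring shortens by R_C/k under the reaction it provides: δ_0 − R_C·δ_{CC} = R_C/k. With 1/k = 0.000455 m/kN, R_C = δ_0 / (δ_{CC} + 1/k) = 0.53082 / (0.008474 + 0.000455) = 59.45 kN.
Moment equilibrium about A: M_A = Σ(load moments about A) − R_C·L = 1280 − 59.45×12.4 = 542.3 kN·m.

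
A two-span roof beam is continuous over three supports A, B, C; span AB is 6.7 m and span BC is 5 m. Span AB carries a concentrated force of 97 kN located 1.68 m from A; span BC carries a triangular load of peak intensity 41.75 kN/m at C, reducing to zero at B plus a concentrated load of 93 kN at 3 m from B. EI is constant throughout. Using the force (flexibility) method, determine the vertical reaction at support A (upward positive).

Take M_B as the redundant. Released structure: two simple spans AB and BC with a hinge at B.
Discontinuity in slope at B on the released structure — sum the simple-span end rotations:
  span AB: point load 97 at a = 1.68: Pab(L + a)/(6LEI) = 170.5/EI
  span BC: triangular load, peak 41.75: 7w₀L³/(360EI) = 101.5/EI
  span BC: point load 93 at a = 3: Pab(L + b)/(6LEI) = 130.2/EI
  relative rotation θ_0 = (170.5 + 231.7)/EI = 402.2/EI
A unit hogging moment at B produces rotation L₁/(3EI) + L₂/(3EI) = 3.9/EI.
Compatibility: M_B·(L₁+L₂)/(3EI) = θ_0, giving M_B = 103.1 kN·m (hogging).
Span AB, ΣM about A with M_B applied at B: R_B^{AB}·6.7 = 163 + 103.1, so R_B^{AB} = 39.71 kN and R_A = 97 − 39.71 = 57.29 kN.

R_A = 57.29 kN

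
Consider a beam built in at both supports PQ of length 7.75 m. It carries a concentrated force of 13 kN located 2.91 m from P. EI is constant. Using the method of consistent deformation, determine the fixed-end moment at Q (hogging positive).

M_Q = 8.871 kN·m

Release both end moments; the primary structure is a simply-supported span PQ with redundants M_P and M_Q.
End rotations of the released simple span under the applied load (×1/EI):
  at P: point load 13 at a = 2.91: Pab(L + b)/(6LEI) = 49.57/EI
  at Q: point load 13 at a = 2.91: Pab(L + a)/(6LEI) = 41.97/EI
  θ_P0 = 49.57/EI,  θ_Q0 = 41.97/EI
Flexibility coefficients: a unit moment at one end gives L/(3EI) there and L/(6EI) at the far end, so f₁₁ = f₂₂ = 2.583/EI and f₁₂ = f₂₁ = 1.292/EI.
Compatibility — zero rotation at each built-in end:
  2.583 M_P + 1.292 M_Q = 49.57
  1.292 M_P + 2.583 M_Q = 41.97
Solving the pair gives M_P = 14.75 kN·m and M_Q = 8.871 kN·m (hogging).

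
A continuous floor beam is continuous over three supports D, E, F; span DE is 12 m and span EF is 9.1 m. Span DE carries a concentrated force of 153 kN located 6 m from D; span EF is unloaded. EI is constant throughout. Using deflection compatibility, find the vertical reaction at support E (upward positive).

Insert a hinge at E; M_E is the redundant, and each span becomes simply supported.
Rotations at E on the released spans (each span's end-slope, ×1/EI):
  span DE: point load 153 at a = 6: Pab(L + a)/(6LEI) = 1377/EI
  relative rotation θ_0 = (1377 + 0)/EI = 1377/EI
A unit hogging moment at E produces rotation L₁/(3EI) + L₂/(3EI) = 7.033/EI.
Slope continuity at E: θ_0 = M_E·7.033/EI, so M_E = 1377/7.033 = 195.8 kN·m (hogging).
Span DE, ΣM about D with M_E applied at E: R_E^{DE}·12 = 918 + 195.8, so R_E^{DE} = 92.82 kN and R_D = 153 − 92.82 = 60.18 kN.
Span EF, ΣM about F: R_E^{EF}·9.1 = 0 + 195.8, so R_E^{EF} = 21.51 kN and R_F = 0 − 21.51 = -21.51 kN.
R_E = 92.82 + 21.51 = 114.3 kN.

R_E = 114.3 kN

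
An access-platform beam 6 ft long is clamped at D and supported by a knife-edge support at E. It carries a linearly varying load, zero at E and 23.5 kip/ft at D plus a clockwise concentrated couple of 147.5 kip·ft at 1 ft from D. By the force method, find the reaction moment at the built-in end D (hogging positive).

Choose R_E as the redundant. The primary structure is the cantilever fixed at D.
Deflection at E on the released cantilever, summing each load's contribution:
  triangular load, peak 23.5 at the fixed end: w₀L⁴/(30EI) = 1015/EI
  clockwise couple 147.5 at a = 1: M₀a(2L − a)/(2EI) = 811.2/EI
  δ_0 = 1826/EI
Tip deflection under a unit load at E: L³/(3EI) = 72/EI.
Compatibility at E: δ_0 − R_E·δ_{EE} = 0, so R_E = 1826/72 = 25.37 kip.
Moment equilibrium about D: M_D = Σ(load moments about D) − R_E·L = 288.5 − 25.37×6 = 136.3 kip·ft.

M_D = 136.3 kip·ft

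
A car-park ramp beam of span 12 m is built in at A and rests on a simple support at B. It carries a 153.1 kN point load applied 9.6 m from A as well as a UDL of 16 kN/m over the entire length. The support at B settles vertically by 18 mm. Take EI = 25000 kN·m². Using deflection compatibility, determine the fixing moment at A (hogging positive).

M_A = 473.7 kN·m

Remove the prop at B; the released (primary) structure is a cantilever built in at A.
Downward deflection at the released point B due to the loads:
  point load 153.1 at a = 9.6: Pa²(3L − a)/(6EI) = 62083/EI
  UDL 16: wL⁴/(8EI) = 41472/EI
  δ_0 = 103555/EI
Tip deflection under a unit load at B: L³/(3EI) = 576/EI.
With EI = 25000 kN·m²: δ_0 = 4.1422 m and δ_{BB} = 0.02304 m/kN.
Compatibility — the beam at B must follow the support down by 0.018 m: δ_0 − R_B·δ_{BB} = 0.018, so R_B = (4.1422 − 0.018)/0.02304 = 179 kN.
Moment equilibrium about A: M_A = Σ(load moments about A) − R_B·L = 2622 − 179×12 = 473.7 kN·m.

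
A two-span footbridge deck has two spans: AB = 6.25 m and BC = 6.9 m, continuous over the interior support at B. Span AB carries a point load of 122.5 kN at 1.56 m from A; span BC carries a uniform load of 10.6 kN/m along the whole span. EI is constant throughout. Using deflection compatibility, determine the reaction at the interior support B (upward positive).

Take M_B as the redundant. Released structure: two simple spans AB and BC with a hinge at B.
Rotations at B on the released spans (each span's end-slope, ×1/EI):
  span AB: point load 122.5 at a = 1.56: Pab(L + a)/(6LEI) = 186.7/EI
  span BC: UDL 10.6: wL³/(24EI) = 145.1/EI
  relative rotation θ_0 = (186.7 + 145.1)/EI = 331.8/EI
A unit hogging moment at B produces rotation L₁/(3EI) + L₂/(3EI) = 4.383/EI.
Compatibility: M_B·(L₁+L₂)/(3EI) = θ_0, giving M_B = 75.68 kN·m (hogging).
Span AB, ΣM about A with M_B applied at B: R_B^{AB}·6.25 = 191.1 + 75.68, so R_B^{AB} = 42.69 kN and R_A = 122.5 − 42.69 = 79.81 kN.
Span BC, ΣM about C: R_B^{BC}·6.9 = 252.3 + 75.68, so R_B^{BC} = 47.54 kN and R_C = 73.14 − 47.54 = 25.6 kN.
R_B = 42.69 + 47.54 = 90.22 kN.

R_B = 90.22 kN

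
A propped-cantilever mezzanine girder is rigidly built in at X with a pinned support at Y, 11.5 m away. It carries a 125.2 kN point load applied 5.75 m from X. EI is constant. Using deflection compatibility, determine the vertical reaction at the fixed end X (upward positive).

R_X = 86.08 kN

Take the reaction at Y as the redundant and release it; the primary structure is a cantilever fixed at X.
Primary-structure tip deflection at Y by superposition:
  point load 125.2 at a = 5.75: Pa²(3L − a)/(6EI) = 19835/EI
Flexibility coefficient — unit upward force at Y: δ_{YY} = L³/(3EI) = 507/EI.
The prop prevents deflection at Y: R_Y = δ_0/δ_{YY} = 19835/507 = 39.12 kN.
Vertical equilibrium: R_X = ΣP − R_Y = 125.2 − 39.12 = 86.08 kN.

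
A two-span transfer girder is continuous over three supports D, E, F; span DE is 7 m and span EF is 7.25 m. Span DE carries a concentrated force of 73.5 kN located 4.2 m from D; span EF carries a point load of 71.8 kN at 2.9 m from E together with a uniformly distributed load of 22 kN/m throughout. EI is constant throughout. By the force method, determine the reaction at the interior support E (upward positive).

Take M_E as the redundant. Released structure: two simple spans DE and EF with a hinge at E.
End slopes at the hinge E, treating each span as simply supported:
  span DE: point load 73.5 at a = 4.2: Pab(L + a)/(6LEI) = 230.5/EI
  span EF: point load 71.8 at a = 2.9: Pab(L + b)/(6LEI) = 241.5/EI
  span EF: UDL 22: wL³/(24EI) = 349.3/EI
  relative rotation θ_0 = (230.5 + 590.9)/EI = 821.4/EI
A unit hogging moment at E produces rotation L₁/(3EI) + L₂/(3EI) = 4.75/EI.
Slope continuity at E: θ_0 = M_E·4.75/EI, so M_E = 821.4/4.75 = 172.9 kN·m (hogging).
Span DE, ΣM about D with M_E applied at E: R_E^{DE}·7 = 308.7 + 172.9, so R_E^{DE} = 68.8 kN and R_D = 73.5 − 68.8 = 4.698 kN.
Span EF, ΣM about F: R_E^{EF}·7.25 = 890.5 + 172.9, so R_E^{EF} = 146.7 kN and R_F = 231.3 − 146.7 = 84.62 kN.
R_E = 68.8 + 146.7 = 215.5 kN.

R_E = 215.5 kN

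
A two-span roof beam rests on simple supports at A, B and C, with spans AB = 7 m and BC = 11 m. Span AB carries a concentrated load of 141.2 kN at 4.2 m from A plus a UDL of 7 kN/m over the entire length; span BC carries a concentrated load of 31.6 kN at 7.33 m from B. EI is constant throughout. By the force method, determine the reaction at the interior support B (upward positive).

R_B = 148.3 kN

Release continuity at B by inserting a hinge; the redundant is the internal moment M_B. The primary structure is two simply-supported spans AB and BC.
Rotations at B on the released spans (each span's end-slope, ×1/EI):
  span AB: point load 141.2 at a = 4.2: Pab(L + a)/(6LEI) = 442.8/EI
  span AB: UDL 7: wL³/(24EI) = 100/EI
  span BC: point load 31.6 at a = 7.33: Pab(L + b)/(6LEI) = 188.9/EI
  relative rotation θ_0 = (542.8 + 188.9)/EI = 731.8/EI
A unit hogging moment at B produces rotation L₁/(3EI) + L₂/(3EI) = 6/EI.
Slope continuity at B: θ_0 = M_B·6/EI, so M_B = 731.8/6 = 122 kN·m (hogging).
Span AB, ΣM about A with M_B applied at B: R_B^{AB}·7 = 764.5 + 122, so R_B^{AB} = 126.6 kN and R_A = 190.2 − 126.6 = 63.56 kN.
Span BC, ΣM about C: R_B^{BC}·11 = 116 + 122, so R_B^{BC} = 21.63 kN and R_C = 31.6 − 21.63 = 9.969 kN.
R_B = 126.6 + 21.63 = 148.3 kN.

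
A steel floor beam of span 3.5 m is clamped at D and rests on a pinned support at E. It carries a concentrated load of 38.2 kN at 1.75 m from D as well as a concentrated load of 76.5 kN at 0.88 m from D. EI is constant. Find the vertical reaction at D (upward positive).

Release the roller at E. Primary structure: cantilever fixed at D.
Primary-structure tip deflection at E by superposition:
  point load 38.2 at a = 1.75: Pa²(3L − a)/(6EI) = 170.6/EI
  point load 76.5 at a = 0.88: Pa²(3L − a)/(6EI) = 94.98/EI
  δ_0 = 265.6/EI
Flexibility coefficient — unit upward force at E: δ_{EE} = L³/(3EI) = 14.29/EI.
Compatibility at E: δ_0 − R_E·δ_{EE} = 0, so R_E = 265.6/14.29 = 18.58 kN.
Vertical equilibrium: R_D = ΣP − R_E = 114.7 − 18.58 = 96.12 kN.

R_D = 96.12 kN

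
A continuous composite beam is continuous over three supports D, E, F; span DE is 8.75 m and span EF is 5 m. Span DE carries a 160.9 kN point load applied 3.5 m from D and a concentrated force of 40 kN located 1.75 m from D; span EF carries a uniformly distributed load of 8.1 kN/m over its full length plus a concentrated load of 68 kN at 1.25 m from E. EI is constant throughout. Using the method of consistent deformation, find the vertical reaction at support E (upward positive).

R_E = 206.9 kN

Take M_E as the redundant. Released structure: two simple spans DE and EF with a hinge at E.
Discontinuity in slope at E on the released structure — sum the simple-span end rotations:
  span DE: point load 160.9 at a = 3.5: Pab(L + a)/(6LEI) = 689.9/EI
  span DE: point load 40 at a = 1.75: Pab(L + a)/(6LEI) = 98/EI
  span EF: UDL 8.1: wL³/(24EI) = 42.19/EI
  span EF: point load 68 at a = 1.25: Pab(L + b)/(6LEI) = 92.97/EI
  relative rotation θ_0 = (787.9 + 135.2)/EI = 923/EI
A unit hogging moment at E produces rotation L₁/(3EI) + L₂/(3EI) = 4.583/EI.
Slope continuity at E: θ_0 = M_E·4.583/EI, so M_E = 923/4.583 = 201.4 kN·m (hogging).
Span DE, ΣM about D with M_E applied at E: R_E^{DE}·8.75 = 633.1 + 201.4, so R_E^{DE} = 95.38 kN and R_D = 200.9 − 95.38 = 105.5 kN.
Span EF, ΣM about F: R_E^{EF}·5 = 356.2 + 201.4, so R_E^{EF} = 111.5 kN and R_F = 108.5 − 111.5 = -3.027 kN.
R_E = 95.38 + 111.5 = 206.9 kN.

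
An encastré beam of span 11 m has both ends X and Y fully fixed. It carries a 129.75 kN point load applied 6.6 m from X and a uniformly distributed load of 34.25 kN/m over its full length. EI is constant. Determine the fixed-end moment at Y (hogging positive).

M_Y = 550.9 kN·m

Release both end moments; the primary structure is a simply-supported span XY with redundants M_X and M_Y.
End rotations of the released simple span under the applied load (×1/EI):
  at X: point load 129.75 at a = 6.6: Pab(L + b)/(6LEI) = 879.2/EI
  at Y: point load 129.75 at a = 6.6: Pab(L + a)/(6LEI) = 1005/EI
  at X: UDL 34.25: wL³/(24EI) = 1899/EI
  at Y: UDL 34.25: wL³/(24EI) = 1899/EI
  θ_X0 = 2779/EI,  θ_Y0 = 2904/EI
Flexibility coefficients: a unit moment at one end gives L/(3EI) there and L/(6EI) at the far end, so f₁₁ = f₂₂ = 3.667/EI and f₁₂ = f₂₁ = 1.833/EI.
Compatibility — zero rotation at each built-in end:
  3.667 M_X + 1.833 M_Y = 2779
  1.833 M_X + 3.667 M_Y = 2904
Solving the pair gives M_X = 482.4 kN·m and M_Y = 550.9 kN·m (hogging).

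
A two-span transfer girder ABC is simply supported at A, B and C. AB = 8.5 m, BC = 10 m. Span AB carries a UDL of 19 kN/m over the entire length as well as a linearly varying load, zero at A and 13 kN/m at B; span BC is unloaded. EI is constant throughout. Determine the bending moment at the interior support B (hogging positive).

Take M_B as the redundant. Released structure: two simple spans AB and BC with a hinge at B.
End slopes at the hinge B, treating each span as simply supported:
  span AB: UDL 19: wL³/(24EI) = 486.2/EI
  span AB: triangular load, peak 13: w₀L³/(45EI) = 177.4/EI
  relative rotation θ_0 = (663.6 + 0)/EI = 663.6/EI
A unit hogging moment at B produces rotation L₁/(3EI) + L₂/(3EI) = 6.167/EI.
Slope continuity at B: θ_0 = M_B·6.167/EI, so M_B = 663.6/6.167 = 107.6 kN·m (hogging).

M_B = 107.6 kN·m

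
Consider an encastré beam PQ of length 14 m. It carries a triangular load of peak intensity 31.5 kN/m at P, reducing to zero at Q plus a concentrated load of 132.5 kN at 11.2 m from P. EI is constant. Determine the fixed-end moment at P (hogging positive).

Release both end moments; the primary structure is a simply-supported span PQ with redundants M_P and M_Q.
Simple-span end rotations at P and Q under the given loads:
  at P: triangular load, peak 31.5: w₀L³/(45EI) = 1921/EI
  at Q: triangular load, peak 31.5: 7w₀L³/(360EI) = 1681/EI
  at P: point load 132.5 at a = 11.2: Pab(L + b)/(6LEI) = 831/EI
  at Q: point load 132.5 at a = 11.2: Pab(L + a)/(6LEI) = 1247/EI
  θ_P0 = 2752/EI,  θ_Q0 = 2927/EI
Flexibility coefficients: a unit moment at one end gives L/(3EI) there and L/(6EI) at the far end, so f₁₁ = f₂₂ = 4.667/EI and f₁₂ = f₂₁ = 2.333/EI.
Compatibility — zero rotation at each built-in end:
  4.667 M_P + 2.333 M_Q = 2752
  2.333 M_P + 4.667 M_Q = 2927
Solving the pair gives M_P = 368.1 kN·m and M_Q = 443.2 kN·m (hogging).

M_P = 368.1 kN·m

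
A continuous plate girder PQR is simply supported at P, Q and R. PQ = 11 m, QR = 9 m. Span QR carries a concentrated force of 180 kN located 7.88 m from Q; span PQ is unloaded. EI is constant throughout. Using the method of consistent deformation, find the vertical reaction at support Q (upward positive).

Insert a hinge at Q; M_Q is the redundant, and each span becomes simply supported.
End slopes at the hinge Q, treating each span as simply supported:
  span QR: point load 180 at a = 7.88: Pab(L + b)/(6LEI) = 297.7/EI
  relative rotation θ_0 = (0 + 297.7)/EI = 297.7/EI
A unit hogging moment at Q produces rotation L₁/(3EI) + L₂/(3EI) = 6.667/EI.
Slope continuity at Q: θ_0 = M_Q·6.667/EI, so M_Q = 297.7/6.667 = 44.66 kN·m (hogging).
Span PQ, ΣM about P with M_Q applied at Q: R_Q^{PQ}·11 = 0 + 44.66, so R_Q^{PQ} = 4.06 kN and R_P = 0 − 4.06 = -4.06 kN.
Span QR, ΣM about R: R_Q^{QR}·9 = 201.6 + 44.66, so R_Q^{QR} = 27.36 kN and R_R = 180 − 27.36 = 152.6 kN.
R_Q = 4.06 + 27.36 = 31.42 kN.

R_Q = 31.42 kN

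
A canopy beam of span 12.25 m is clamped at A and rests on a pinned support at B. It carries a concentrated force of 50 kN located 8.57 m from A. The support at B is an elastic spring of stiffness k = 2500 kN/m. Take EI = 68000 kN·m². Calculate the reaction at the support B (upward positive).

R_B = 26.95 kN

Take the reaction at B as the redundant and release it; the primary structure is a cantilever fixed at A.
Primary-structure tip deflection at B by superposition:
  point load 50 at a = 8.57: Pa²(3L − a)/(6EI) = 17247/EI
Tip deflection under a unit load at B: L³/(3EI) = 612.8/EI.
With EI = 68000 kN·m²: δ_0 = 0.25364 m and δ_{BB} = 0.009011 m/kN.
Compatibility — the spring shortens by R_B/k under the reaction it provides: δ_0 − R_B·δ_{BB} = R_B/k. With 1/k = 0.0004 m/kN, R_B = δ_0 / (δ_{BB} + 1/k) = 0.25364 / (0.009011 + 0.0004) = 26.95 kN.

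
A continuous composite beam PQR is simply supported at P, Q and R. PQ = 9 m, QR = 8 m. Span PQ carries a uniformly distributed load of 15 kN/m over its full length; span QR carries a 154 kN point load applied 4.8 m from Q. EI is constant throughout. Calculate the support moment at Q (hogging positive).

M_Q = 177.8 kN·m

Take M_Q as the redundant. Released structure: two simple spans PQ and QR with a hinge at Q.
Discontinuity in slope at Q on the released structure — sum the simple-span end rotations:
  span PQ: UDL 15: wL³/(24EI) = 455.6/EI
  span QR: point load 154 at a = 4.8: Pab(L + b)/(6LEI) = 551.9/EI
  relative rotation θ_0 = (455.6 + 551.9)/EI = 1008/EI
A unit hogging moment at Q produces rotation L₁/(3EI) + L₂/(3EI) = 5.667/EI.
Slope continuity at Q: θ_0 = M_Q·5.667/EI, so M_Q = 1008/5.667 = 177.8 kN·m (hogging).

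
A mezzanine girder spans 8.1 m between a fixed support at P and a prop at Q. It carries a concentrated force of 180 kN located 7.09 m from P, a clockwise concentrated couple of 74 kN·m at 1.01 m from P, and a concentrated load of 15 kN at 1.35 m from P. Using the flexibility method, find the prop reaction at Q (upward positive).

R_Q = 150.3 kN

Take the reaction at Q as the redundant and release it; the primary structure is a cantilever fixed at P.
Downward deflection at the released point Q due to the loads:
  point load 180 at a = 7.09: Pa²(3L − a)/(6EI) = 25953/EI
  clockwise couple 74 at a = 1.01: M₀a(2L − a)/(2EI) = 567.7/EI
  point load 15 at a = 1.35: Pa²(3L − a)/(6EI) = 104.6/EI
  δ_0 = 26626/EI
Flexibility coefficient — unit upward force at Q: δ_{QQ} = L³/(3EI) = 177.1/EI.
The prop prevents deflection at Q: R_Q = δ_0/δ_{QQ} = 26626/177.1 = 150.3 kN.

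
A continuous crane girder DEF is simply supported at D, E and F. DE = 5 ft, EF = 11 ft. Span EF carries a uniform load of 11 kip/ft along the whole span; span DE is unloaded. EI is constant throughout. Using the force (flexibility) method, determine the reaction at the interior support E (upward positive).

Take M_E as the redundant. Released structure: two simple spans DE and EF with a hinge at E.
Rotations at E on the released spans (each span's end-slope, ×1/EI):
  span EF: UDL 11: wL³/(24EI) = 610/EI
  relative rotation θ_0 = (0 + 610)/EI = 610/EI
A unit hogging moment at E produces rotation L₁/(3EI) + L₂/(3EI) = 5.333/EI.
Compatibility: M_E·(L₁+L₂)/(3EI) = θ_0, giving M_E = 114.4 kip·ft (hogging).
Span DE, ΣM about D with M_E applied at E: R_E^{DE}·5 = 0 + 114.4, so R_E^{DE} = 22.88 kip and R_D = 0 − 22.88 = -22.88 kip.
Span EF, ΣM about F: R_E^{EF}·11 = 665.5 + 114.4, so R_E^{EF} = 70.9 kip and R_F = 121 − 70.9 = 50.1 kip.
R_E = 22.88 + 70.9 = 93.78 kip.

R_E = 93.78 kip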